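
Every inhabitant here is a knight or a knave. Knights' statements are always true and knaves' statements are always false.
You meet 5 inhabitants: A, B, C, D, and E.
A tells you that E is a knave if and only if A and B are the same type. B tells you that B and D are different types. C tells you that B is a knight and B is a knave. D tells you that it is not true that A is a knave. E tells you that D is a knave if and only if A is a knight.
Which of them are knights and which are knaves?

A is a knave, B is a knight, C is a knave, D is a knave, and E is a knave.

A is a knave, and the claim "E is a knave if and only if A and B are the same type" is indeed False.
B (knight): "B and D are different types" — true. ✓
C is a knave; "B is a knight and B is a knave" is False, as required.
D is a knave, and the claim "it is not true that A is a knave" is indeed False.
E is a knave, so "D is a knave if and only if A is a knight" must be False — and it is.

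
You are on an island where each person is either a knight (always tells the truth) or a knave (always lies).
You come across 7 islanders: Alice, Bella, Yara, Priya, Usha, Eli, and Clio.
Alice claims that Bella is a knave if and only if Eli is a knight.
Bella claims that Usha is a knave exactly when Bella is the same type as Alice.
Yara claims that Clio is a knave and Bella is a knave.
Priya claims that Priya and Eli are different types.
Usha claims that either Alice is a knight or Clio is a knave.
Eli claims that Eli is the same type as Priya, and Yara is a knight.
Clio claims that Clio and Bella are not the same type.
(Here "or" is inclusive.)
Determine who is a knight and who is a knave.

Alice (knave): "Bella is a knave if and only if Eli is a knight" — false. ✓
As a knave, Bella's statement "Usha is a knave exactly when Bella is the same type as Alice" should be false; it is.
Yara (knight): "Clio is a knave and Bella is a knave" — true. ✓
Priya is a knight, so "Priya and Eli are different types" must be true — and it is.
Usha is a knight, and the claim "either Alice is a knight or Clio is a knave" is indeed true.
As a knave, Eli's statement "Eli is the same type as Priya, and Yara is a knight" should be false; it is.
Clio is a knave, so "Clio and Bella are not the same type" must be false — and it is.

Alice is a knave, Bella is a knave, Yara is a knight, Priya is a knight, Usha is a knight, Eli is a knave, and Clio is a knave.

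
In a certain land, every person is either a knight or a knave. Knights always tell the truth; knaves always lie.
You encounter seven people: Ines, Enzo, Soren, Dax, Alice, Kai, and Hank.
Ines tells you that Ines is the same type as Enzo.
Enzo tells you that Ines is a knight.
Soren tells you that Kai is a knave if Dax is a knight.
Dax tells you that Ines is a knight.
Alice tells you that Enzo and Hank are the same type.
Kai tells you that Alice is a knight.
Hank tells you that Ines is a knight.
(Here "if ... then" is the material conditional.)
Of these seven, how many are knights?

6

The unique consistent assignment is Ines=knight, Enzo=knight, Soren=knave, Dax=knight, Alice=knight, Kai=knight, Hank=knight.
That has 6 knights.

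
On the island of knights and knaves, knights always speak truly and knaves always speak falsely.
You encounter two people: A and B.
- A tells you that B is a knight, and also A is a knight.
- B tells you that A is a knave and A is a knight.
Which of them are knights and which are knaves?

A is a knave and B is a knave.

Suppose A is a knight. Then A's statement "B is a knight, and also A is a knight" would have to be true. Checking the 2 ways to assign the others, none is consistent with every speaker.
(For instance, with B=knave, A's claim "B is a knight, and also A is a knight" comes out false where it would need to be true.)
So A must be a knave, making "B is a knight, and also A is a knight" false. Taking A=knave, B=knave, each remaining statement checks out:
  B (knave): "A is a knave and A is a knight" — false. ✓
This is the unique consistent assignment.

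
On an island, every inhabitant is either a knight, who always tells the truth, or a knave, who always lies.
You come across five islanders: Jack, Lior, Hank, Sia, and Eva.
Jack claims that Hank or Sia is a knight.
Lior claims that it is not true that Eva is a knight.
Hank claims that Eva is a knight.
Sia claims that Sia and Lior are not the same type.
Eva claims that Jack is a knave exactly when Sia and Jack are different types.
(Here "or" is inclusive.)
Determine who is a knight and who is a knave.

As a knight, Jack's statement "Hank or Sia is a knight" should be true; it is.
As a knave, Lior's statement "it is not true that Eva is a knight" should be False; it is.
Hank is a knight; "Eva is a knight" is true, as required.
Sia is a knight; "Sia and Lior are not the same type" is true, as required.
As a knight, Eva's statement "Jack is a knave exactly when Sia and Jack are different types" should be true; it is.

Jack is a knight, Lior is a knave, Hank is a knight, Sia is a knight, and Eva is a knight.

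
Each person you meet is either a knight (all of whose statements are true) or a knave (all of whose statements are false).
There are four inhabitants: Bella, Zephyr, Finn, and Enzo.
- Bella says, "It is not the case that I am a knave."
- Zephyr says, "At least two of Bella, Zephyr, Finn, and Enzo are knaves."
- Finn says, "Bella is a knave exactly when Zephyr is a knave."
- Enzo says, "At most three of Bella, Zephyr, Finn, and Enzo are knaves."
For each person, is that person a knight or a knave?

Bella is a knave, Zephyr is a knight, Finn is a knave, and Enzo is a knight.

Bella is a knave, so "it is not the case that I am a knave" must be false — and it is.
Since Zephyr is a knight, "at least two of Bella, Zephyr, Finn, and Enzo are knaves" needs to be true, which holds.
Finn (knave): "Bella is a knave exactly when Zephyr is a knave" — false. ✓
As a knight, Enzo's statement "at most three of Bella, Zephyr, Finn, and Enzo are knaves" should be true; it is.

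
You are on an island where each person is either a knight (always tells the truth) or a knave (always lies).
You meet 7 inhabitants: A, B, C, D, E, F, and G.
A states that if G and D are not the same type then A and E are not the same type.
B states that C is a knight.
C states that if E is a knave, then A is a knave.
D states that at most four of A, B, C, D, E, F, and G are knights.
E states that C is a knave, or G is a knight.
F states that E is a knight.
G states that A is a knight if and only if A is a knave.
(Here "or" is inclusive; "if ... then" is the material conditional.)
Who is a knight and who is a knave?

As a knave, A's statement "if G and D are not the same type then A and E are not the same type" should be False; it is.
B (knight): "C is a knight" — true. ✓
C is a knight, and the claim "if E is a knave, then A is a knave" is indeed true.
D is a knight, and the claim "at most four of A, B, C, D, E, F, and G are knights" is indeed true.
E is a knave, and the claim "C is a knave, or G is a knight" is indeed False.
F is a knave, and the claim "E is a knight" is indeed False.
G is a knave; "A is a knight if and only if A is a knave" is False, as required.

A is a knave, B is a knight, C is a knight, D is a knight, E is a knave, F is a knave, and G is a knave.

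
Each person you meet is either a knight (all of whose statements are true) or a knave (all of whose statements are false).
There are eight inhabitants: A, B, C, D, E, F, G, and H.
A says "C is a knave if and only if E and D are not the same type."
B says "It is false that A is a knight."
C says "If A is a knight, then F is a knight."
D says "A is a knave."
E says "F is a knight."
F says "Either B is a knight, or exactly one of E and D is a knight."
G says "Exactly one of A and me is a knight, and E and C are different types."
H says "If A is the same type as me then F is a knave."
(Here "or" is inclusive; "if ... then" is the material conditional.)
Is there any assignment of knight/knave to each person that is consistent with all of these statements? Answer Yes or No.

Checking all 256 assignments, each has at least one speaker whose statement's truth value contradicts their type.

No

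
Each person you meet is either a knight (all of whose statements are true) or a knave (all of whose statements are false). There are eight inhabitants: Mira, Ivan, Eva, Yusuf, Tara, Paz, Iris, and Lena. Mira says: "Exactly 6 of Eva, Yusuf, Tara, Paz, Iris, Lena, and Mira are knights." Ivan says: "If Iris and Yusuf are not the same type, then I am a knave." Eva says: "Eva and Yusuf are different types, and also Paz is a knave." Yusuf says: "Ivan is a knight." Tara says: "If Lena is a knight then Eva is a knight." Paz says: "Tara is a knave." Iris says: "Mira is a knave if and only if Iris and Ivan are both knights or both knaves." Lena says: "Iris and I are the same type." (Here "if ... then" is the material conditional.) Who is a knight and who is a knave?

Mira is a knave, Ivan is a knight, Eva is a knave, Yusuf is a knight, Tara is a knave, Paz is a knight, Iris is a knight, and Lena is a knight.

Mira is a knave; "exactly 6 of Eva, Yusuf, Tara, Paz, Iris, Lena, and Mira are knights" is False, as required.
Ivan is a knight, so "if Iris and Yusuf are not the same type, then I am a knave" must be True — and it is.
As a knave, Eva's statement "Eva and Yusuf are different types, and also Paz is a knave" should be False; it is.
Yusuf is a knight, so "Ivan is a knight" must be True — and it is.
Tara is a knave, so "if Lena is a knight then Eva is a knight" must be False — and it is.
As a knight, Paz's statement "Tara is a knave" should be True; it is.
Iris is a knight, so "Mira is a knave if and only if Iris and Ivan are both knights or both knaves" must be True — and it is.
Lena is a knight, so "Iris and I are the same type" must be True — and it is.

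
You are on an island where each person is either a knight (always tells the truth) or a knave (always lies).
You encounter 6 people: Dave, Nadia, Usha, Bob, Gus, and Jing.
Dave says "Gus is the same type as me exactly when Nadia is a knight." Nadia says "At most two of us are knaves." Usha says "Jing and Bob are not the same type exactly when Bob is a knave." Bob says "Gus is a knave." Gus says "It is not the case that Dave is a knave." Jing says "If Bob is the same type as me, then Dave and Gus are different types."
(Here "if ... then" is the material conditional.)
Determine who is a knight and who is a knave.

Knights: Dave, Nadia, Usha, Gus, and Jing. Knaves: Bob.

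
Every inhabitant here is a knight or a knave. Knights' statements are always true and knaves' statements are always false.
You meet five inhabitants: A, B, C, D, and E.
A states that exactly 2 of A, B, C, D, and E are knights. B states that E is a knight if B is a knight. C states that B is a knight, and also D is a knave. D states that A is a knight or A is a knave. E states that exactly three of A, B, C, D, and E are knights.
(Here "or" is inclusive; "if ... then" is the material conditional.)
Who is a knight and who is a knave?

Suppose A is a knight. Then A's statement "exactly 2 of A, B, C, D, and E are knights" would have to be true. Checking the 16 ways to assign the others, none is consistent with every speaker.
(For instance, with B=knight, C=knave, D=knight, E=knight, A's claim "exactly 2 of A, B, C, D, and E are knights" comes out false where it would need to be true.)
So A must be a knave, making "exactly 2 of A, B, C, D, and E are knights" false. Taking A=knave, B=knight, C=knave, D=knight, E=knight, each remaining statement checks out:
  B (knight): "E is a knight if B is a knight" — true. ✓
  C (knave): "B is a knight, and also D is a knave" — false. ✓
  D (knight): "A is a knight or A is a knave" — true. ✓
  E (knight): "exactly three of A, B, C, D, and E are knights" — true. ✓
This is the unique consistent assignment.

A is a knave, B is a knight, C is a knave, D is a knight, and E is a knight.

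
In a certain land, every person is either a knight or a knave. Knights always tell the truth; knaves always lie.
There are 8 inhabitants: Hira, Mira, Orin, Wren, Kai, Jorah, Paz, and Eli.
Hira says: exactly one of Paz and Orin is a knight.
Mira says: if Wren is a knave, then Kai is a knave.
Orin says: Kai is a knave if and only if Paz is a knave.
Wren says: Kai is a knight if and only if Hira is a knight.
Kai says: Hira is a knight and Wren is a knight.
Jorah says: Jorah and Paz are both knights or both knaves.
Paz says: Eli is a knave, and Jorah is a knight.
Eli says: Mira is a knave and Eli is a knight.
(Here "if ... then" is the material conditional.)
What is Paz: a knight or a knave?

Paz is a knight.

Consistent assignments: {Hira=knight, Mira=knight, Orin=knave, Wren=knave, Kai=knave, Jorah=knight, Paz=knight, Eli=knave}
In every consistent assignment, Paz is a knight.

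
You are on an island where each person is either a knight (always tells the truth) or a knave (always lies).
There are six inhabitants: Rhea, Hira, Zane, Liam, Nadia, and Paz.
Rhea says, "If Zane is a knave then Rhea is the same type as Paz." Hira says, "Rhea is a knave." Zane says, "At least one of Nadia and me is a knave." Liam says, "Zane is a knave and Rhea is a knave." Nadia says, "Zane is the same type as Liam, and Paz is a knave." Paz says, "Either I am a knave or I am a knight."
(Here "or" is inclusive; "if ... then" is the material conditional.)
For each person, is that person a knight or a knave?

Rhea (knight): "if Zane is a knave then Rhea is the same type as Paz" — True. ✓
Hira (knave): "Rhea is a knave" — False. ✓
Since Zane is a knight, "at least one of Nadia and me is a knave" needs to be True, which holds.
Liam (knave): "Zane is a knave and Rhea is a knave" — False. ✓
As a knave, Nadia's statement "Zane is the same type as Liam, and Paz is a knave" should be False; it is.
Paz is a knight; "either I am a knave or I am a knight" is True, as required.

Knights: Rhea, Zane, and Paz. Knaves: Hira, Liam, and Nadia.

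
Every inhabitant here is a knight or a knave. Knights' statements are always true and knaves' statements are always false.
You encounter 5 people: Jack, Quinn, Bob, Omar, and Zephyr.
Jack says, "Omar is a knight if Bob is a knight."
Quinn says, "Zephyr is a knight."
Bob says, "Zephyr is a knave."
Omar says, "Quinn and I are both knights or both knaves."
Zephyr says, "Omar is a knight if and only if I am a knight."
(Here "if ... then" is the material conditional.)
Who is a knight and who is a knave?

Jack is a knight, Quinn is a knight, Bob is a knave, Omar is a knight, and Zephyr is a knight.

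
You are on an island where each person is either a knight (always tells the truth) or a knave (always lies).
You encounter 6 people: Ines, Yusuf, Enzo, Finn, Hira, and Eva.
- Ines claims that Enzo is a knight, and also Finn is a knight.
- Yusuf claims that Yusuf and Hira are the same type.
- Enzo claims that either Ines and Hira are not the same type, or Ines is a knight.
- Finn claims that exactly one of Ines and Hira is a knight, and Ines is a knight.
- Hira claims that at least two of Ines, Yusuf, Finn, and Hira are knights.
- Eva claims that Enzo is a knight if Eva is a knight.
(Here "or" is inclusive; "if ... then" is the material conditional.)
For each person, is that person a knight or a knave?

Ines is a knave; "Enzo is a knight, and also Finn is a knight" is False, as required.
Since Yusuf is a knight, "Yusuf and Hira are the same type" needs to be true, which holds.
Enzo is a knight; "either Ines and Hira are not the same type, or Ines is a knight" is true, as required.
Since Finn is a knave, "exactly one of Ines and Hira is a knight, and Ines is a knight" needs to be False, which holds.
As a knight, Hira's statement "at least two of Ines, Yusuf, Finn, and Hira are knights" should be true; it is.
As a knight, Eva's statement "Enzo is a knight if Eva is a knight" should be true; it is.

Ines is a knave, Yusuf is a knight, Enzo is a knight, Finn is a knave, Hira is a knight, and Eva is a knight.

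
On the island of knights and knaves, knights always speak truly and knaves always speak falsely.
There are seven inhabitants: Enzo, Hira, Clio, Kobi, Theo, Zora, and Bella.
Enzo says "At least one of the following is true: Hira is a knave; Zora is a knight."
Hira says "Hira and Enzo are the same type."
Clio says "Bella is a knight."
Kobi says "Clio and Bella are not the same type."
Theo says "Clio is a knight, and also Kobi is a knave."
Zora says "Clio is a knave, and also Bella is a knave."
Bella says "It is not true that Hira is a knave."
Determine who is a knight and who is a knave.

Enzo is a knight, Hira is a knave, Clio is a knave, Kobi is a knave, Theo is a knave, Zora is a knight, and Bella is a knave.

Enzo is a knight, and the claim "at least one of the following is true: Hira is a knave; Zora is a knight" is indeed true.
Hira is a knave, so "Hira and Enzo are the same type" must be false — and it is.
Clio is a knave; "Bella is a knight" is false, as required.
Since Kobi is a knave, "Clio and Bella are not the same type" needs to be false, which holds.
Theo is a knave; "Clio is a knight, and also Kobi is a knave" is false, as required.
Zora is a knight, so "Clio is a knave, and also Bella is a knave" must be true — and it is.
Since Bella is a knave, "it is not true that Hira is a knave" needs to be false, which holds.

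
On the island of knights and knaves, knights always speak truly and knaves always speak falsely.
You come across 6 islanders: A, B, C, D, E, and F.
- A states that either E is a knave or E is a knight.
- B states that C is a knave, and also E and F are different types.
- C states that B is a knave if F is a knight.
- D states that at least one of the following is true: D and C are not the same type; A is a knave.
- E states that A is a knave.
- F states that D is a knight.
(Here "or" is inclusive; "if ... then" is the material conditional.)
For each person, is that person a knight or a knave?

A is a knight; "either E is a knave or E is a knight" is true, as required.
As a knight, B's statement "C is a knave, and also E and F are different types" should be true; it is.
Since C is a knave, "B is a knave if F is a knight" needs to be false, which holds.
As a knight, D's statement "at least one of the following is true: D and C are not the same type; A is a knave" should be true; it is.
E (knave): "A is a knave" — false. ✓
F is a knight; "D is a knight" is true, as required.

A is a knight, B is a knight, C is a knave, D is a knight, E is a knave, and F is a knight.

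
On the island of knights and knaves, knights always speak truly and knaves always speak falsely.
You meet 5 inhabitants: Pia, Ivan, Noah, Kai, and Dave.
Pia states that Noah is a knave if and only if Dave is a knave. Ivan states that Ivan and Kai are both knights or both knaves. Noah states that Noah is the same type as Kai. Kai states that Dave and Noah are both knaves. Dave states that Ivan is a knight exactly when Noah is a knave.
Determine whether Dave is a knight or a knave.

Dave is a knave.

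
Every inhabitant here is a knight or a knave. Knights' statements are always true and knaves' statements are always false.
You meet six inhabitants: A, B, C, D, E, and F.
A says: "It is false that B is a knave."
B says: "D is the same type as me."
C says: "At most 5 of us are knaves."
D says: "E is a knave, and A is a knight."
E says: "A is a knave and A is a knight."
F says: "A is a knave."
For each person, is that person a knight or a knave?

A is a knight, B is a knight, C is a knight, D is a knight, E is a knave, and F is a knave.

Since A is a knight, "it is false that B is a knave" needs to be True, which holds.
B (knight): "D is the same type as me" — True. ✓
As a knight, C's statement "at most 5 of us are knaves" should be True; it is.
Since D is a knight, "E is a knave, and A is a knight" needs to be True, which holds.
Since E is a knave, "A is a knave and A is a knight" needs to be false, which holds.
As a knave, F's statement "A is a knave" should be false; it is.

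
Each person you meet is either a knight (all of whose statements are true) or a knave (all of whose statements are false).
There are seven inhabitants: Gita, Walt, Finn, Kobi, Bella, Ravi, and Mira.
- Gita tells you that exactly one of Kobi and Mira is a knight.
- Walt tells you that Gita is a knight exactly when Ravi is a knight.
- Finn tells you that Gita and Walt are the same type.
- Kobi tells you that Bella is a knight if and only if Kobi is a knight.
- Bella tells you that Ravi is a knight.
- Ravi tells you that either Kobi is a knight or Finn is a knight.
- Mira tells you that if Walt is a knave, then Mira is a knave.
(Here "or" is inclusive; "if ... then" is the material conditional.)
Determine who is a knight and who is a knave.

Gita is a knight, Walt is a knight, Finn is a knight, Kobi is a knave, Bella is a knight, Ravi is a knight, and Mira is a knight.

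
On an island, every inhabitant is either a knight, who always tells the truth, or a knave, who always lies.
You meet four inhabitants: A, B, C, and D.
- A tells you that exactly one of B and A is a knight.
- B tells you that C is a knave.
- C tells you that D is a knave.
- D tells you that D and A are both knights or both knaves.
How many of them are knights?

2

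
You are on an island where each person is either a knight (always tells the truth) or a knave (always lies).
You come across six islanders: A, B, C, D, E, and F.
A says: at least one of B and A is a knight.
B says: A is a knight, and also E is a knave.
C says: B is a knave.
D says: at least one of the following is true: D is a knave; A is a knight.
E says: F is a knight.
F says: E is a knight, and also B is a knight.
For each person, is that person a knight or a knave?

A is a knight; "at least one of B and A is a knight" is true, as required.
B is a knight, so "A is a knight, and also E is a knave" must be true — and it is.
C (knave): "B is a knave" — False. ✓
Since D is a knight, "at least one of the following is true: D is a knave; A is a knight" needs to be true, which holds.
Since E is a knave, "F is a knight" needs to be False, which holds.
F is a knave, so "E is a knight, and also B is a knight" must be False — and it is.

Knights: A, B, and D. Knaves: C, E, and F.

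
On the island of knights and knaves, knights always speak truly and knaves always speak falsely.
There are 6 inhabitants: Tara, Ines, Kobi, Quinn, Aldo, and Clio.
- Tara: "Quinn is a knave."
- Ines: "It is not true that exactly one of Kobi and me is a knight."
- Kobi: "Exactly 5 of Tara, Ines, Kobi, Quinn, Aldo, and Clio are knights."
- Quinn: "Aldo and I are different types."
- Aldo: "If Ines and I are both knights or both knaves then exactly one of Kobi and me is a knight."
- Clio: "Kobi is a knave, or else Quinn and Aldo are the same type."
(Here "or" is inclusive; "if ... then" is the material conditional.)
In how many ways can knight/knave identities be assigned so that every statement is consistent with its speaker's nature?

0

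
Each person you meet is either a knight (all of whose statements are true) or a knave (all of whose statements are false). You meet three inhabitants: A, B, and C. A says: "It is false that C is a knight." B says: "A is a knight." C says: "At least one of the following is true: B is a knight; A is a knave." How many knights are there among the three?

The unique consistent assignment is A=knave, B=knave, C=knight.
That has 1 knight.

1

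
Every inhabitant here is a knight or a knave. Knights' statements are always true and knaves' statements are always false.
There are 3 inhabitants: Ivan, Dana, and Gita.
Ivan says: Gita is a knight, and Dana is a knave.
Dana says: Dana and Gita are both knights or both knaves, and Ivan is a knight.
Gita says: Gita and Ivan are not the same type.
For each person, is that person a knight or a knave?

Ivan is a knave, so "Gita is a knight, and Dana is a knave" must be False — and it is.
Dana is a knave, and the claim "Dana and Gita are both knights or both knaves, and Ivan is a knight" is indeed False.
Since Gita is a knave, "Gita and Ivan are not the same type" needs to be False, which holds.

Ivan is a knave, Dana is a knave, and Gita is a knave.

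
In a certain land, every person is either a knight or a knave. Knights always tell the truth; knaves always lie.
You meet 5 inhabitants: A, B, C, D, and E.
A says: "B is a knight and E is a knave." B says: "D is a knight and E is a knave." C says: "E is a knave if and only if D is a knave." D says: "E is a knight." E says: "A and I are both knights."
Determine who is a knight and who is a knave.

Knights: C. Knaves: A, B, D, and E.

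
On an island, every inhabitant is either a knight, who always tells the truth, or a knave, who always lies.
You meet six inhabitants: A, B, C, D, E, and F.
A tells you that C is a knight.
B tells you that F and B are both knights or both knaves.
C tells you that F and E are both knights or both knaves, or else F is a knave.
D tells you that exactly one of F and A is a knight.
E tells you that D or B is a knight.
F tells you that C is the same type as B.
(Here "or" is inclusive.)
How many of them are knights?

The unique consistent assignment is A=knight, B=knight, C=knight, D=knave, E=knight, F=knight.
That has 5 knights.

5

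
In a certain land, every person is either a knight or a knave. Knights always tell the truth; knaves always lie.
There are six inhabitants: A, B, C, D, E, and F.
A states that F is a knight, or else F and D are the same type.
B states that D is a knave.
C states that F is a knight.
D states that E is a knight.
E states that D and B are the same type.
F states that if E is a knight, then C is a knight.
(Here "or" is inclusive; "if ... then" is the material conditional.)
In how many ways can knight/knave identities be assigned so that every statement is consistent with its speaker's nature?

1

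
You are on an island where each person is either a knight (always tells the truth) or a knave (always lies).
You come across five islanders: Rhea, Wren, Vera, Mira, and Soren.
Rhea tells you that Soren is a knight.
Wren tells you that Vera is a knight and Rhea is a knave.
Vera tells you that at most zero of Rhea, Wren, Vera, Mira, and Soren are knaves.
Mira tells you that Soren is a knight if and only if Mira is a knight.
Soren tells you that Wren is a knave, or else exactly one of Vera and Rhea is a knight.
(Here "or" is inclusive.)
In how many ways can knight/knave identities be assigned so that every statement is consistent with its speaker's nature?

2

Consistent assignments:
  Rhea=knight, Wren=knave, Vera=knave, Mira=knight, Soren=knight
  Rhea=knight, Wren=knave, Vera=knave, Mira=knave, Soren=knight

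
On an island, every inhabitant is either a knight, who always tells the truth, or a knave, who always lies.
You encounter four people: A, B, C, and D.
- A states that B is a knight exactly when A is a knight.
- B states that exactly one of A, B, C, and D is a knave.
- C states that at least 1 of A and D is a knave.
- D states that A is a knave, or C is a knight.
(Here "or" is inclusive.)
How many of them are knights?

3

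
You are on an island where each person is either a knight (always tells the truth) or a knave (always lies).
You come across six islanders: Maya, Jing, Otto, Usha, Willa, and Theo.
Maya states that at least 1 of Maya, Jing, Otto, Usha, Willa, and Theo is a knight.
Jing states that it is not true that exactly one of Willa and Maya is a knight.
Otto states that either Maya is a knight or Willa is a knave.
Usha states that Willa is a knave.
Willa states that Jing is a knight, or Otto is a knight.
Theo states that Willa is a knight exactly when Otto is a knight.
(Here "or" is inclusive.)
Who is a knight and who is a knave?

Knights: Maya, Jing, Otto, Willa, and Theo. Knaves: Usha.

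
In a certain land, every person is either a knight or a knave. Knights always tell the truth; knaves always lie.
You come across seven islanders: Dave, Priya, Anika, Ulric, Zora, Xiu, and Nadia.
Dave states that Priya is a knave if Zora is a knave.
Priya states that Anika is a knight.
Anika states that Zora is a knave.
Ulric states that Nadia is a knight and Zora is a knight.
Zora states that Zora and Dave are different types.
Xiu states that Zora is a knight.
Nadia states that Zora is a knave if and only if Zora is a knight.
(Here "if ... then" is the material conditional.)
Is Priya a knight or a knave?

Priya is a knight.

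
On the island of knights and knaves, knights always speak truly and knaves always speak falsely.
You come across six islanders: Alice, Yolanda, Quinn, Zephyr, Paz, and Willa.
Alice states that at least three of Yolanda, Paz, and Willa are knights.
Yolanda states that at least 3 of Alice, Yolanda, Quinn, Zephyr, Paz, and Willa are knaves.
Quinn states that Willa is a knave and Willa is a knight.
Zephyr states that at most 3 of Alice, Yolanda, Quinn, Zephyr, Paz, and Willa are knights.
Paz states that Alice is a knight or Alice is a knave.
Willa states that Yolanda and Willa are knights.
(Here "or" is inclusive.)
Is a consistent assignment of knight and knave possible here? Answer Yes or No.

Yes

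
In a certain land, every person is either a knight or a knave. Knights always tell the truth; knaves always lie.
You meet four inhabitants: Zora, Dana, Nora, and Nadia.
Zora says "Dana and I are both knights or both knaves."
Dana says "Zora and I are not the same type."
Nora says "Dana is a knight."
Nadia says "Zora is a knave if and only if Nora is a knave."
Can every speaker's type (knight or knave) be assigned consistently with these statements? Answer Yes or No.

Yes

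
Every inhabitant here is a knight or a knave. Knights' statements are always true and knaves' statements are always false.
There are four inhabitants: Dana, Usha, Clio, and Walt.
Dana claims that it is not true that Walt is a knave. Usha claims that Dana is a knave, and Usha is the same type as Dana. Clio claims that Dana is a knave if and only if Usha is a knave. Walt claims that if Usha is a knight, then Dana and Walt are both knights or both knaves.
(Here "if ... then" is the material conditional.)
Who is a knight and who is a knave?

Dana is a knight, Usha is a knave, Clio is a knave, and Walt is a knight.

Since Dana is a knight, "it is not true that Walt is a knave" needs to be true, which holds.
As a knave, Usha's statement "Dana is a knave, and Usha is the same type as Dana" should be False; it is.
Clio is a knave; "Dana is a knave if and only if Usha is a knave" is False, as required.
As a knight, Walt's statement "if Usha is a knight, then Dana and Walt are both knights or both knaves" should be true; it is.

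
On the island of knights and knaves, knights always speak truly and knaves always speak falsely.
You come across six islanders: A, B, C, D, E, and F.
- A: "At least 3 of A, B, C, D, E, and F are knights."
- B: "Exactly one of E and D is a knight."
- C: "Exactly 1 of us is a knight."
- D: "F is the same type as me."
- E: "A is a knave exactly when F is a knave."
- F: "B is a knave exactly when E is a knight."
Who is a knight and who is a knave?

A is a knight, B is a knave, C is a knave, D is a knight, E is a knight, and F is a knight.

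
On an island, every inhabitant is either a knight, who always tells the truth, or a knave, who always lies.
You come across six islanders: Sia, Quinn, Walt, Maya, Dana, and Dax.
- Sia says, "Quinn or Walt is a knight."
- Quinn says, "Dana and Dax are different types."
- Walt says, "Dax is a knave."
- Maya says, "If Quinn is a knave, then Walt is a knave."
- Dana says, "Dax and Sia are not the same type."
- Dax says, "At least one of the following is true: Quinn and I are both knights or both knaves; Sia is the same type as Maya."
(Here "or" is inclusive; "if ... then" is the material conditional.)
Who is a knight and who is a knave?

Knights: Sia, Quinn, Maya, and Dax. Knaves: Walt and Dana.

Sia (knight): "Quinn or Walt is a knight" — True. ✓
Quinn is a knight, so "Dana and Dax are different types" must be True — and it is.
As a knave, Walt's statement "Dax is a knave" should be false; it is.
As a knight, Maya's statement "if Quinn is a knave, then Walt is a knave" should be True; it is.
Since Dana is a knave, "Dax and Sia are not the same type" needs to be false, which holds.
Dax is a knight, so "at least one of the following is true: Quinn and I are both knights or both knaves; Sia is the same type as Maya" must be True — and it is.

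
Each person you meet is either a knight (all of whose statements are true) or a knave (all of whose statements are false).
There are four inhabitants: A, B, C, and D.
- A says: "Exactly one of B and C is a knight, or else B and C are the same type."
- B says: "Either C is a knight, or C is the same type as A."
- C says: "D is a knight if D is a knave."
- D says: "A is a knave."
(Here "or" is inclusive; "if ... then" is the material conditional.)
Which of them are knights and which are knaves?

A is a knight, B is a knave, C is a knave, and D is a knave.

A is a knight; "exactly one of B and C is a knight, or else B and C are the same type" is True, as required.
Since B is a knave, "either C is a knight, or C is the same type as A" needs to be false, which holds.
As a knave, C's statement "D is a knight if D is a knave" should be false; it is.
D is a knave, so "A is a knave" must be false — and it is.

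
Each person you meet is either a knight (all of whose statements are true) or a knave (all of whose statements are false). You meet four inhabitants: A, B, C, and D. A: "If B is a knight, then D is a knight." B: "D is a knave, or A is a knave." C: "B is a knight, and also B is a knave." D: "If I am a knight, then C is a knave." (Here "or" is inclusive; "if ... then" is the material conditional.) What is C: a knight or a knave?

C is a knave.

Consistent assignments: {A=knight, B=knave, C=knave, D=knight}
In every consistent assignment, C is a knave.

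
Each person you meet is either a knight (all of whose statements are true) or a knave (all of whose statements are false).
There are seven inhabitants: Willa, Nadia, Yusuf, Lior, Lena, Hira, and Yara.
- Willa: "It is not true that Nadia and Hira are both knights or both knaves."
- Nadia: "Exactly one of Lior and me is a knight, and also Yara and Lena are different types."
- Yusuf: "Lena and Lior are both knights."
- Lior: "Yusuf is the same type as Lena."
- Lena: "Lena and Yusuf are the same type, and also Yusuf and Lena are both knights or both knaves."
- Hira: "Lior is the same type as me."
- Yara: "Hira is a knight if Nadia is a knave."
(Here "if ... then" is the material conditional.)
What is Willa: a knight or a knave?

Consistent assignments: {Willa=knight, Nadia=knave, Yusuf=knight, Lior=knight, Lena=knight, Hira=knight, Yara=knight}
In every consistent assignment, Willa is a knight.

Willa is a knight.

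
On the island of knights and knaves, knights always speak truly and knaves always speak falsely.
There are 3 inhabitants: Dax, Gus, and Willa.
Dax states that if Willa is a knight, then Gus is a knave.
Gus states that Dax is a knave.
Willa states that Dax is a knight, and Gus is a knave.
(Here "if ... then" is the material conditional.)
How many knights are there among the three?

The unique consistent assignment is Dax=knight, Gus=knave, Willa=knight.
That has 2 knights.

2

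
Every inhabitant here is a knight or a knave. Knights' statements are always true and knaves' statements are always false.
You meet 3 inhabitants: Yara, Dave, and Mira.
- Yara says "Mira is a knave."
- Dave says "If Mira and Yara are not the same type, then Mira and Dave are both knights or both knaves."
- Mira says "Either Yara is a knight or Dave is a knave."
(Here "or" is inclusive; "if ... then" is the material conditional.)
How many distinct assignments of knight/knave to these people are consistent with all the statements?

1

Consistent assignments:
  Yara=knave, Dave=knave, Mira=knight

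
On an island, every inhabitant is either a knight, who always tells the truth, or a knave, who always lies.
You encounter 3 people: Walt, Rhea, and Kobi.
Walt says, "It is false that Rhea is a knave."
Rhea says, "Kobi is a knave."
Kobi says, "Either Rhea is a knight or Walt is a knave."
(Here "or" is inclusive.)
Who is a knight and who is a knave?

Knights: Kobi. Knaves: Walt and Rhea.

Suppose Walt is a knight. Then Walt's statement "it is false that Rhea is a knave" would have to be true. Checking the 4 ways to assign the others, none is consistent with every speaker.
(For instance, with Rhea=knave, Kobi=knight, Walt's claim "it is false that Rhea is a knave" comes out false where it would need to be true.)
So Walt must be a knave, making "it is false that Rhea is a knave" false. Taking Walt=knave, Rhea=knave, Kobi=knight, each remaining statement checks out:
  Rhea (knave): "Kobi is a knave" — false. ✓
  Kobi (knight): "either Rhea is a knight or Walt is a knave" — true. ✓
This is the unique consistent assignment.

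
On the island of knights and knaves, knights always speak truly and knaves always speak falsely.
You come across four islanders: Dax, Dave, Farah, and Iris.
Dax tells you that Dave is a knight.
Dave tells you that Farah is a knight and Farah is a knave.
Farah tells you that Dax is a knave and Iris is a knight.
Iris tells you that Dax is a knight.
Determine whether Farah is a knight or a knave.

Consistent assignments: {Dax=knave, Dave=knave, Farah=knave, Iris=knave}
In every consistent assignment, Farah is a knave.

Farah is a knave.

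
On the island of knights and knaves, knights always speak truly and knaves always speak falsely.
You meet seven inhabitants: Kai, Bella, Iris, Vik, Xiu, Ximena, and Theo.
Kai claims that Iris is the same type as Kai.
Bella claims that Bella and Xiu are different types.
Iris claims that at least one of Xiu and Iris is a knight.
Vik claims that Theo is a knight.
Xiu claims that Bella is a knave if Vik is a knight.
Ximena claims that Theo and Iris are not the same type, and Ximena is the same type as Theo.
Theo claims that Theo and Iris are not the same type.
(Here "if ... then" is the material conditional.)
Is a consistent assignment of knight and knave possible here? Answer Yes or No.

No

Checking all 128 assignments, each has at least one speaker whose statement's truth value contradicts their type.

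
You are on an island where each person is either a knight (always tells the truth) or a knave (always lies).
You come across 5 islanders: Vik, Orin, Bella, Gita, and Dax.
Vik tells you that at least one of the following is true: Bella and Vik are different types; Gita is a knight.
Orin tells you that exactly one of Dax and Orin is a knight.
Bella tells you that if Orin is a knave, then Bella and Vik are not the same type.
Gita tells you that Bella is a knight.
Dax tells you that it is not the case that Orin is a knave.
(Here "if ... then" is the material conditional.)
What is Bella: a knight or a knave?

Consistent assignments: {Vik=knave, Orin=knave, Bella=knave, Gita=knave, Dax=knave}
In every consistent assignment, Bella is a knave.

Bella is a knave.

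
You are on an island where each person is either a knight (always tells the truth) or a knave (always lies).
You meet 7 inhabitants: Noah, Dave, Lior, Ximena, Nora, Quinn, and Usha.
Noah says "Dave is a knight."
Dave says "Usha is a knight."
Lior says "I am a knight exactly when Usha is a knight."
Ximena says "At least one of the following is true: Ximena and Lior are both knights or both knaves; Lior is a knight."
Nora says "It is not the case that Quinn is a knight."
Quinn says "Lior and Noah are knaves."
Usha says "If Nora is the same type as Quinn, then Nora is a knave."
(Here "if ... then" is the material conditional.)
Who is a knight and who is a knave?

Knights: Noah, Dave, Lior, Ximena, Nora, and Usha. Knaves: Quinn.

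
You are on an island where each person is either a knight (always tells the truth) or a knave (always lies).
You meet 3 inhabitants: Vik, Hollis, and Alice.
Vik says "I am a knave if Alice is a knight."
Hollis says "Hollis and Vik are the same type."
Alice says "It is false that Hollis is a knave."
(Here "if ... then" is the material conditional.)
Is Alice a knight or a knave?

Alice is a knave.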